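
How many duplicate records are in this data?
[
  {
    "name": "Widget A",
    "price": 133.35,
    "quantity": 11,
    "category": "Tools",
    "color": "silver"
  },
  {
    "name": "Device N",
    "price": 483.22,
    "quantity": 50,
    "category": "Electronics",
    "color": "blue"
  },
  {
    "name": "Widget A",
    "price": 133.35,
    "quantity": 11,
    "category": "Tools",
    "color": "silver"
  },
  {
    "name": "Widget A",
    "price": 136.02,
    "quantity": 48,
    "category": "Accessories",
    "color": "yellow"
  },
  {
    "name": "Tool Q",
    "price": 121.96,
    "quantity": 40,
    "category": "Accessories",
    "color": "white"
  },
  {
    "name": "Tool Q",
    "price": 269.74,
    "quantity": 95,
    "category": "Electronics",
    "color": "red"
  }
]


Checking 6 records for duplicates:

  Row 1: Widget A ($133.35, qty 11)
  Row 2: Device N ($483.22, qty 50)
  Row 3: Widget A ($133.35, qty 11) <-- DUPLICATE
  Row 4: Widget A ($136.02, qty 48)
  Row 5: Tool Q ($121.96, qty 40)
  Row 6: Tool Q ($269.74, qty 95)

Duplicates found: 1
Unique records: 5

1 duplicates, 5 unique


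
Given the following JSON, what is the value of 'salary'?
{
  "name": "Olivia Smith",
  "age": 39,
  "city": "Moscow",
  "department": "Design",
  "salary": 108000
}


Looking up field 'salary'
Value: 108000

108000


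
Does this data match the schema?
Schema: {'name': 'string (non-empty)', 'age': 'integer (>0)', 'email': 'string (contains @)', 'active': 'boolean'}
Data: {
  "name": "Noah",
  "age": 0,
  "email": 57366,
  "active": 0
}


Validating each field against schema:
  name: OK (non-empty string)
  age: FAIL (0 is not > 0)
  email: FAIL (57366 is not a string)
  active: FAIL (0 is not a boolean)

Result: INVALID (3 errors: age, email, active)

INVALID (3 errors: age, email, active)


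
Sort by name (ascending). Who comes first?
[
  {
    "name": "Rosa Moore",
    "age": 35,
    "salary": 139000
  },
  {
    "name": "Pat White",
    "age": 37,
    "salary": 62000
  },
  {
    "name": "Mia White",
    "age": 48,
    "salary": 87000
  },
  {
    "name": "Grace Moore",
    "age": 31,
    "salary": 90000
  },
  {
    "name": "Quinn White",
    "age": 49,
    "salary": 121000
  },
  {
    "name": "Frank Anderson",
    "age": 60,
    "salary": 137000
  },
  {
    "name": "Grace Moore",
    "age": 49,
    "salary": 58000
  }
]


Sort by: name (ascending)

Sorted order:
  1. Frank Anderson (name = Frank Anderson)
  2. Grace Moore (name = Grace Moore)
  3. Grace Moore (name = Grace Moore)
  4. Mia White (name = Mia White)
  5. Pat White (name = Pat White)
  6. Quinn White (name = Quinn White)
  7. Rosa Moore (name = Rosa Moore)

First: Frank Anderson

Frank Anderson


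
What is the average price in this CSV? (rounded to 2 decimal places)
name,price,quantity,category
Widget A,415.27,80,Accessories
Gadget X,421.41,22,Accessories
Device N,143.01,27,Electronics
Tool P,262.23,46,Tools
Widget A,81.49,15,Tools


Computing average price:
Values: [415.27, 421.41, 143.01, 262.23, 81.49]
Sum = 1323.41
Count = 5
Average = 1323.41/5 = 264.682 exactly -> 264.68 (rounded half-up to 2 decimal places)

264.68


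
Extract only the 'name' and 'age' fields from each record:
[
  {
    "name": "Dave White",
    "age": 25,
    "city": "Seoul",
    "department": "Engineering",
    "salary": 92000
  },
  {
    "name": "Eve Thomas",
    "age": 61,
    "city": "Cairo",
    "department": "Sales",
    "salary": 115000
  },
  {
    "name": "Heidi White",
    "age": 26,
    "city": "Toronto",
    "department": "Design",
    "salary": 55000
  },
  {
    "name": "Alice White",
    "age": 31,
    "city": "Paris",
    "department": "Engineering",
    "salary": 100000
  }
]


Original: 4 records with fields: name, age, city, department, salary
Keep: ['name', 'age']
Drop: ['city', 'department', 'salary']
Result: 4 records, 2 fields each

[
  {
    "name": "Dave White",
    "age": 25
  },
  {
    "name": "Eve Thomas",
    "age": 61
  },
  {
    "name": "Heidi White",
    "age": 26
  },
  {
    "name": "Alice White",
    "age": 31
  }
]


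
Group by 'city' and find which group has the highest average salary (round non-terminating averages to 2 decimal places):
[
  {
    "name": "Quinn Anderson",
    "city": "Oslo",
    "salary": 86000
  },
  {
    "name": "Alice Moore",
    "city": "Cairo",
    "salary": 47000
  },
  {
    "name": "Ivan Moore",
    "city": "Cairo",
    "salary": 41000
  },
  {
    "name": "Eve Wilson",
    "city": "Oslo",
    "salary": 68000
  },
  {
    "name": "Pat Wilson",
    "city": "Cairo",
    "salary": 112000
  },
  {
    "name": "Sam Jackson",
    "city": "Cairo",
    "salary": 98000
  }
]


Group by: city

Groups:
  Cairo: 4 people, avg salary = 298000/4 = $74500
  Oslo: 2 people, avg salary = 154000/2 = $77000

Highest average salary: Oslo ($77000)

Oslo ($77000)


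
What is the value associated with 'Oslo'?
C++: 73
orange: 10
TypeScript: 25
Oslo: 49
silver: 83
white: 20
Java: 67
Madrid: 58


Looking up key 'Oslo'
Value: 49

49


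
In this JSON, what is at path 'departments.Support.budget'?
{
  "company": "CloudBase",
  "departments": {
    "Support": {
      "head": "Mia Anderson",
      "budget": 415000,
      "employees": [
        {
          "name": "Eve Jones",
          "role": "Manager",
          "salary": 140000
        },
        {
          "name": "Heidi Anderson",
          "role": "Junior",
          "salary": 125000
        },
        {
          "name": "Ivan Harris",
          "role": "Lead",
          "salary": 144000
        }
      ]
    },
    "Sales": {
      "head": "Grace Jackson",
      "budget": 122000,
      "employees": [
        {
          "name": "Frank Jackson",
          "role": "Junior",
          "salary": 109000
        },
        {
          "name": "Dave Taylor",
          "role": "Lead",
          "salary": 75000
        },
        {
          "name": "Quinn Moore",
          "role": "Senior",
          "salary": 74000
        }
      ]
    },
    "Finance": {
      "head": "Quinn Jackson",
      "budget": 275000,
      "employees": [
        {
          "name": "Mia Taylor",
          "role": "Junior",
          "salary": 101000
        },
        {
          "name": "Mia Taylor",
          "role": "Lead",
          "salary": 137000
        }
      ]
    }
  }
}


Path: departments.Support.budget

Navigate:
  -> departments
  -> Support
  -> budget = 415000

415000


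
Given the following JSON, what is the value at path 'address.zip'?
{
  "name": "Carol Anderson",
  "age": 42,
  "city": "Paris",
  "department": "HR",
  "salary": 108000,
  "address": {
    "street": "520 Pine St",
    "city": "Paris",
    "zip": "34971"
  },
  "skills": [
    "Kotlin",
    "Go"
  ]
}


Query: address.zip
Path: address -> zip
Value: 34971

34971


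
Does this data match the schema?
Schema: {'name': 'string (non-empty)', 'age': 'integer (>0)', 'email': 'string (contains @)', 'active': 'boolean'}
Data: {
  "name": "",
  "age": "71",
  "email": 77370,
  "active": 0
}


Validating each field against schema:
  name: FAIL ("" is an empty string)
  age: FAIL ("71" is not an integer)
  email: FAIL (77370 is not a string)
  active: FAIL (0 is not a boolean)

Result: INVALID (4 errors: name, age, email, active)

INVALID (4 errors: name, age, email, active)


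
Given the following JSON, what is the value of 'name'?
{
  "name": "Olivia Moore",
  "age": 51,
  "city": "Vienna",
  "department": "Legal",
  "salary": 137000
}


Looking up field 'name'
Value: Olivia Moore

Olivia Moore


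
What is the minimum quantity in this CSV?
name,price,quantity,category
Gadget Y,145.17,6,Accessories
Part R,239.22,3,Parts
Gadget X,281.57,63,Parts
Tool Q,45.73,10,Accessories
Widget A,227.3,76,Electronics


Computing minimum quantity:
Values: [6, 3, 63, 10, 76]
Min = 3

3


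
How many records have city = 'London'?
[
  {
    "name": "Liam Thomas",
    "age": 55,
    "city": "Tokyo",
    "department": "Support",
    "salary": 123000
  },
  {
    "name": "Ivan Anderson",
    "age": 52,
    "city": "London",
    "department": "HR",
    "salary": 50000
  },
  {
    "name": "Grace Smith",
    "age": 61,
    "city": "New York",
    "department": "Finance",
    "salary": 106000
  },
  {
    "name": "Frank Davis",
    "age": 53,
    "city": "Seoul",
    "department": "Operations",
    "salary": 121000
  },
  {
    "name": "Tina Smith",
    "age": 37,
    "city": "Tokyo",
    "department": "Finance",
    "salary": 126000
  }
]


Data: 5 records
Condition: city = 'London'

Checking each record:
  Liam Thomas: Tokyo
  Ivan Anderson: London MATCH
  Grace Smith: New York
  Frank Davis: Seoul
  Tina Smith: Tokyo

Count: 1

1


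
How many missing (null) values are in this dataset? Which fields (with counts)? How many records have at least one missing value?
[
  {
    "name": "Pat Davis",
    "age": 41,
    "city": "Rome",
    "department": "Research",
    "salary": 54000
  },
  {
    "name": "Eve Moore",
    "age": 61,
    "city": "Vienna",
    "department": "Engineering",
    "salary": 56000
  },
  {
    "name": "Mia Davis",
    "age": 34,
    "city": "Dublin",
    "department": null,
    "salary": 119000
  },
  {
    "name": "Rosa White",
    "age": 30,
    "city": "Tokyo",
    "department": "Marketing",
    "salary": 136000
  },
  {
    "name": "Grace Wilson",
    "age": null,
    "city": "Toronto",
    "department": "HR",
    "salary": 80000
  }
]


Checking for missing (null) values in 5 records:

  Pat Davis: complete
  Eve Moore: complete
  Mia Davis: department
  Rosa White: complete
  Grace Wilson: age

Per field:
  name: 0 missing
  age: 1 missing
  city: 0 missing
  department: 1 missing
  salary: 0 missing

Total missing values: 2
Records with any missing: 2

2 missing values (age: 1, department: 1); 2 incomplete records


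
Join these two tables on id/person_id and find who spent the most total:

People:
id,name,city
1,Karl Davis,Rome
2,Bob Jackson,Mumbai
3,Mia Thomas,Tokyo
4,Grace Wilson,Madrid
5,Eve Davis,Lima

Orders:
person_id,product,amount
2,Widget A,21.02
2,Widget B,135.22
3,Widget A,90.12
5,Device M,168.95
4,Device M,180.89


Join on: people.id = orders.person_id

Joined rows:
  Bob Jackson (Mumbai) bought Widget A for $21.02
  Bob Jackson (Mumbai) bought Widget B for $135.22
  Mia Thomas (Tokyo) bought Widget A for $90.12
  Eve Davis (Lima) bought Device M for $168.95
  Grace Wilson (Madrid) bought Device M for $180.89

Total per person:
  Grace Wilson: $180.89
  Eve Davis: $168.95
  Bob Jackson: $156.24
  Mia Thomas: $90.12

Top spender: Grace Wilson ($180.89)

Grace Wilson ($180.89)


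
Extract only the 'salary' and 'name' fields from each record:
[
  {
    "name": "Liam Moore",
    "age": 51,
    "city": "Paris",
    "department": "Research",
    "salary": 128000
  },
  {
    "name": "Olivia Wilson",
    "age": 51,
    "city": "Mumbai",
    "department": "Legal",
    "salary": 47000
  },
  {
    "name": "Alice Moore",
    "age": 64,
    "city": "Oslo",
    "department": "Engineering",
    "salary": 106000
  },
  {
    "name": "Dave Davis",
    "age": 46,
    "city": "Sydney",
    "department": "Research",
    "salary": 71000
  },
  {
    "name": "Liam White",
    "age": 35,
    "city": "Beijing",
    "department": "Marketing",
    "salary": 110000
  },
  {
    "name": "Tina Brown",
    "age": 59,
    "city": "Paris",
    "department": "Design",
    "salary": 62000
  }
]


Original: 6 records with fields: name, age, city, department, salary
Keep: ['salary', 'name']
Drop: ['age', 'city', 'department']
Result: 6 records, 2 fields each

[
  {
    "salary": 128000,
    "name": "Liam Moore"
  },
  {
    "salary": 47000,
    "name": "Olivia Wilson"
  },
  {
    "salary": 106000,
    "name": "Alice Moore"
  },
  {
    "salary": 71000,
    "name": "Dave Davis"
  },
  {
    "salary": 110000,
    "name": "Liam White"
  },
  {
    "salary": 62000,
    "name": "Tina Brown"
  }
]


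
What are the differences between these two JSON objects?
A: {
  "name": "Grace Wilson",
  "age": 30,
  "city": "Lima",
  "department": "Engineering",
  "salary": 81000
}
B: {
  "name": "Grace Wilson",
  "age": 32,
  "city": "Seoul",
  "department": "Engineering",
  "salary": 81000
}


Comparing each field (in key order):
  name: same
  age: DIFFERENT
  city: DIFFERENT
  department: same
  salary: same
Differences:
  age: 30 -> 32
  city: Lima -> Seoul

2 field(s) changed

2 changes: age, city


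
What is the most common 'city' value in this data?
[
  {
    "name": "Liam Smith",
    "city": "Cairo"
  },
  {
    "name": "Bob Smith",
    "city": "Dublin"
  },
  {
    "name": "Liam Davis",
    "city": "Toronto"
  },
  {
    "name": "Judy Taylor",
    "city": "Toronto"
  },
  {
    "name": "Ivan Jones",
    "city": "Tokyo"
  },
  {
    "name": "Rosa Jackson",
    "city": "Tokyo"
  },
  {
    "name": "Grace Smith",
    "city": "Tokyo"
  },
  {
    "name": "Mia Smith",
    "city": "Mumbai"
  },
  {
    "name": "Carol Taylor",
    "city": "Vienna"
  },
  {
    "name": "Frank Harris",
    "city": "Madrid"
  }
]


Counting 'city' values across 10 records:

  Tokyo: 3 ###
  Toronto: 2 ##
  Cairo: 1 #
  Dublin: 1 #
  Mumbai: 1 #
  Vienna: 1 #
  Madrid: 1 #

Most common: Tokyo (3 times)

Tokyo (3 times)


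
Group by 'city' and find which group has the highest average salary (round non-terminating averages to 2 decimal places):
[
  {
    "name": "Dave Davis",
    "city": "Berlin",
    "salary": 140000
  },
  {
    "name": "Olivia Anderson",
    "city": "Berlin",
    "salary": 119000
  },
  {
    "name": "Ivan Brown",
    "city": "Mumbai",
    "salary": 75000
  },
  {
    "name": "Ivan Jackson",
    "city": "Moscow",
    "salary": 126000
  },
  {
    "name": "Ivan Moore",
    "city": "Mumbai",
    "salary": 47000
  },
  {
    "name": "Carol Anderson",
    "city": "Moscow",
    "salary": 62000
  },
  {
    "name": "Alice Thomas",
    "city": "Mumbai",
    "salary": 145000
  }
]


Group by: city

Groups:
  Berlin: 2 people, avg salary = 259000/2 = $129500
  Moscow: 2 people, avg salary = 188000/2 = $94000
  Mumbai: 3 people, avg salary = 267000/3 = $89000

Highest average salary: Berlin ($129500)

Berlin ($129500)


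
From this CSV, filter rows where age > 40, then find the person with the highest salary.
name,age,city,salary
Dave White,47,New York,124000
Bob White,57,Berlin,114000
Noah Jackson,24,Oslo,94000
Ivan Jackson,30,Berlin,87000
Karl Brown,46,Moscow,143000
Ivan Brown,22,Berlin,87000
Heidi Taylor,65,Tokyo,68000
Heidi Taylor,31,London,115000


Filter: age > 40
Sort by: salary (descending)

Filtered records (4):
  Karl Brown, age 46, salary $143000
  Dave White, age 47, salary $124000
  Bob White, age 57, salary $114000
  Heidi Taylor, age 65, salary $68000

Highest salary: Karl Brown ($143000)

Karl Brown


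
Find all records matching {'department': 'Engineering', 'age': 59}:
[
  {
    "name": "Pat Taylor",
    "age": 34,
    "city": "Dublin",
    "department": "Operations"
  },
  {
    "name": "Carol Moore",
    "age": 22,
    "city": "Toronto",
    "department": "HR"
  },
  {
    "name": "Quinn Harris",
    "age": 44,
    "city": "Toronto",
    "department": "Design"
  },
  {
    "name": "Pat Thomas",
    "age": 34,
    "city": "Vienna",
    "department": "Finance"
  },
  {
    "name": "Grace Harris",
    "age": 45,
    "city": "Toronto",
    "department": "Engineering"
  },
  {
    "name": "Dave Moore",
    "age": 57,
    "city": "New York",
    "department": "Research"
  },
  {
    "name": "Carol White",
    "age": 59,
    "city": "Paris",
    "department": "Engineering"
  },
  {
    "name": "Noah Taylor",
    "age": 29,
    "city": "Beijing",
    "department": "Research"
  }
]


Search criteria: {'department': 'Engineering', 'age': 59}

Checking 8 records:
  Pat Taylor: {department: Operations, age: 34}
  Carol Moore: {department: HR, age: 22}
  Quinn Harris: {department: Design, age: 44}
  Pat Thomas: {department: Finance, age: 34}
  Grace Harris: {department: Engineering, age: 45}
  Dave Moore: {department: Research, age: 57}
  Carol White: {department: Engineering, age: 59} <-- MATCH
  Noah Taylor: {department: Research, age: 29}

Matches: ["Carol White"]

["Carol White"]


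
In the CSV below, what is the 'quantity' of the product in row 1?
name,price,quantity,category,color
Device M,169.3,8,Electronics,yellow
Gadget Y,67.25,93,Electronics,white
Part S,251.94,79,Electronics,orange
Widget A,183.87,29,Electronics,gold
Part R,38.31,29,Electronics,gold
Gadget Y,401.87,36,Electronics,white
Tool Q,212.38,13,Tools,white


Query: Row 1 ('Device M'), column 'quantity'
Value: 8

8


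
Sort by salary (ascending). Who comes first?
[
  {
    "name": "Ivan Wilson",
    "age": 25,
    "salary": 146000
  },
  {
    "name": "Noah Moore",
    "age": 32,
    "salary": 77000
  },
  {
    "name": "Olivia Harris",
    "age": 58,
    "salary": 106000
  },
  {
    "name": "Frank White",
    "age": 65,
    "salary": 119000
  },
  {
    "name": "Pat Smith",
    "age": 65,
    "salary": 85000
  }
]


Sort by: salary (ascending)

Sorted order:
  1. Noah Moore (salary = 77000)
  2. Pat Smith (salary = 85000)
  3. Olivia Harris (salary = 106000)
  4. Frank White (salary = 119000)
  5. Ivan Wilson (salary = 146000)

First: Noah Moore

Noah Moore


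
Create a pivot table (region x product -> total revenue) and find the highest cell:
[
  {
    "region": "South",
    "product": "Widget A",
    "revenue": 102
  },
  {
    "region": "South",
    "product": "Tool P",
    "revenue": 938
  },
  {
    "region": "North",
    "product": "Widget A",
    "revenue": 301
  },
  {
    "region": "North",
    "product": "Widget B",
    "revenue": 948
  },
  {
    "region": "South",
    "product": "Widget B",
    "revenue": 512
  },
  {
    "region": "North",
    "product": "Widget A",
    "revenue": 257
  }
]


Pivot: region (rows) x product (columns) -> total revenue

     Tool P        Widget A      Widget B    
North            0           558           948  
South          938           102           512  

Highest: North / Widget B = $948

North / Widget B = $948


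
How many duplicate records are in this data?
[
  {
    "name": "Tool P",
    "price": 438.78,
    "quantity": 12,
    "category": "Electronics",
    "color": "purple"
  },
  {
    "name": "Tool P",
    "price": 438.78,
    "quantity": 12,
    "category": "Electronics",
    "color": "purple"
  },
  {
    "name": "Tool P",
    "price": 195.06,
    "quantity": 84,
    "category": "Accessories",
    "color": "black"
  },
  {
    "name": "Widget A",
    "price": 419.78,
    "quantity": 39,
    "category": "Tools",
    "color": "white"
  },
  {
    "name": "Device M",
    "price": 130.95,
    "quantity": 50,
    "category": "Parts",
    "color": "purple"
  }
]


Checking 5 records for duplicates:

  Row 1: Tool P ($438.78, qty 12)
  Row 2: Tool P ($438.78, qty 12) <-- DUPLICATE
  Row 3: Tool P ($195.06, qty 84)
  Row 4: Widget A ($419.78, qty 39)
  Row 5: Device M ($130.95, qty 50)

Duplicates found: 1
Unique records: 4

1 duplicates, 4 unique


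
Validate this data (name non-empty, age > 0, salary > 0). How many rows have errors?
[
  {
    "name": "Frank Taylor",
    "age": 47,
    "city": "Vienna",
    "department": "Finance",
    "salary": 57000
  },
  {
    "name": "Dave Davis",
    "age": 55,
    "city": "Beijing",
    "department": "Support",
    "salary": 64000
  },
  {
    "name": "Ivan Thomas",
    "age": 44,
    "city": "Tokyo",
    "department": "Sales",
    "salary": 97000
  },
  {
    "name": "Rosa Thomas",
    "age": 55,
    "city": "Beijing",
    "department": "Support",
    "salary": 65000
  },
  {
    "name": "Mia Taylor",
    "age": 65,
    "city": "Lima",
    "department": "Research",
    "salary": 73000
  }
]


Validating 5 records:
Rules: name non-empty, age > 0, salary > 0

  Row 1 (Frank Taylor): OK
  Row 2 (Dave Davis): OK
  Row 3 (Ivan Thomas): OK
  Row 4 (Rosa Thomas): OK
  Row 5 (Mia Taylor): OK

Total errors: 0

0 errors


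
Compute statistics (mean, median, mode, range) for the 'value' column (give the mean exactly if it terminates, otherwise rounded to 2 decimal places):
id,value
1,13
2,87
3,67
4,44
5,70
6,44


Data: [13, 87, 67, 44, 70, 44]
Count: 6
Sum: 325
Mean: 325/6 ≈ 54.17 (rounded to 2 decimal places)
Sorted: [13, 44, 44, 67, 70, 87]
Median: 55.5
Mode: 44 (2 times)
Range: 87 - 13 = 74
Min: 13, Max: 87

mean≈54.17, median=55.5, mode=44, range=74


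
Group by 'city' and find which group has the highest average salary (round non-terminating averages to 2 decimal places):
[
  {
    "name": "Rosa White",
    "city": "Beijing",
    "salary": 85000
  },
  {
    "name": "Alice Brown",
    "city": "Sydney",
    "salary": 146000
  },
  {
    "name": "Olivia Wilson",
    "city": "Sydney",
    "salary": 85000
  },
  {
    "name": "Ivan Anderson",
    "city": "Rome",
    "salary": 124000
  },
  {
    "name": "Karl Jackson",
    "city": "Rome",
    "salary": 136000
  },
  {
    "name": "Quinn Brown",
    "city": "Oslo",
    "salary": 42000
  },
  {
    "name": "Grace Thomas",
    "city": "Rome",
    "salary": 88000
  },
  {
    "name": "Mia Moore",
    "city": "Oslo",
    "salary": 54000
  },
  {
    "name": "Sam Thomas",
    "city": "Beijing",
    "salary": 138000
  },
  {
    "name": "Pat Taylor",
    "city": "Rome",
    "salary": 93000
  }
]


Group by: city

Groups:
  Beijing: 2 people, avg salary = 223000/2 = $111500
  Oslo: 2 people, avg salary = 96000/2 = $48000
  Rome: 4 people, avg salary = 441000/4 = $110250
  Sydney: 2 people, avg salary = 231000/2 = $115500

Highest average salary: Sydney ($115500)

Sydney ($115500)


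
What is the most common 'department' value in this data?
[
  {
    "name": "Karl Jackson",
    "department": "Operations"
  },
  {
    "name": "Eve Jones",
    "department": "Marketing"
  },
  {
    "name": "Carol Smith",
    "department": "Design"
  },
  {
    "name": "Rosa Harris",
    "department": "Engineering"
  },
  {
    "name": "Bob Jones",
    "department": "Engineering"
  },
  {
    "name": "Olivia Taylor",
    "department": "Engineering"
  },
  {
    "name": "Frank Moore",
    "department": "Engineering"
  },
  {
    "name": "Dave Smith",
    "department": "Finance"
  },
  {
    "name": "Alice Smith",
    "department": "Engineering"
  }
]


Counting 'department' values across 9 records:

  Engineering: 5 #####
  Operations: 1 #
  Marketing: 1 #
  Design: 1 #
  Finance: 1 #

Most common: Engineering (5 times)

Engineering (5 times)


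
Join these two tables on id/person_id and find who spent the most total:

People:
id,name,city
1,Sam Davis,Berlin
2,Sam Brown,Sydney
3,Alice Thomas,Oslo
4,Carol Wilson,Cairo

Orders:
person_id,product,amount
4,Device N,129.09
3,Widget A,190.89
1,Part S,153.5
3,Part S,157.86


Join on: people.id = orders.person_id

Joined rows:
  Carol Wilson (Cairo) bought Device N for $129.09
  Alice Thomas (Oslo) bought Widget A for $190.89
  Sam Davis (Berlin) bought Part S for $153.5
  Alice Thomas (Oslo) bought Part S for $157.86

Total per person:
  Alice Thomas: $348.75
  Sam Davis: $153.50
  Carol Wilson: $129.09

Top spender: Alice Thomas ($348.75)

Alice Thomas ($348.75)


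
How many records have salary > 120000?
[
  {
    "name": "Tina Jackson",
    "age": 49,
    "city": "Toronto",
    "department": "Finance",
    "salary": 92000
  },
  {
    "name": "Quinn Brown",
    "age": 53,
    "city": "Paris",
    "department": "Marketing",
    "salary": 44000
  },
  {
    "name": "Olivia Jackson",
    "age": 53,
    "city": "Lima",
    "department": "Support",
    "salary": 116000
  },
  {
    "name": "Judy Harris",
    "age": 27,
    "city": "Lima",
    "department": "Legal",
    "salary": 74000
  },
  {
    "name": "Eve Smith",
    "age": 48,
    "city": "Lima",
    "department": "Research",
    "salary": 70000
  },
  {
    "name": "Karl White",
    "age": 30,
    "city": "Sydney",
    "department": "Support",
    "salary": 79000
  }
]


Data: 6 records
Condition: salary > 120000

Checking each record:
  Tina Jackson: 92000
  Quinn Brown: 44000
  Olivia Jackson: 116000
  Judy Harris: 74000
  Eve Smith: 70000
  Karl White: 79000

Count: 0

0


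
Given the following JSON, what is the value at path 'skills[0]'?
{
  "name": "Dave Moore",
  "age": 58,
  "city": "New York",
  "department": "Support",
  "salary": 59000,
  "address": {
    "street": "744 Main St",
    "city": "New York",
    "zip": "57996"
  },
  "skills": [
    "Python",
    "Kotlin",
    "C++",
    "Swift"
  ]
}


Query: skills[0]
Path: skills -> first element
Value: Python

Python


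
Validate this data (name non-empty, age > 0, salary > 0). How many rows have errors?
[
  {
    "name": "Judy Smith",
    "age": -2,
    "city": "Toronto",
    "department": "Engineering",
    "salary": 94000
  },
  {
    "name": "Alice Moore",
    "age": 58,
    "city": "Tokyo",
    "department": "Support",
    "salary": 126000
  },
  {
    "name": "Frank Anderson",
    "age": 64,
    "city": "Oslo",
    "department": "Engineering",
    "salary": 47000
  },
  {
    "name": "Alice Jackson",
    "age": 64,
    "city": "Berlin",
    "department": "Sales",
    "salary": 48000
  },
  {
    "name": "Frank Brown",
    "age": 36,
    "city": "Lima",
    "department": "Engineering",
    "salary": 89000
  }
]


Validating 5 records:
Rules: name non-empty, age > 0, salary > 0

  Row 1 (Judy Smith): negative age: -2
  Row 2 (Alice Moore): OK
  Row 3 (Frank Anderson): OK
  Row 4 (Alice Jackson): OK
  Row 5 (Frank Brown): OK

Total errors: 1

1 errors


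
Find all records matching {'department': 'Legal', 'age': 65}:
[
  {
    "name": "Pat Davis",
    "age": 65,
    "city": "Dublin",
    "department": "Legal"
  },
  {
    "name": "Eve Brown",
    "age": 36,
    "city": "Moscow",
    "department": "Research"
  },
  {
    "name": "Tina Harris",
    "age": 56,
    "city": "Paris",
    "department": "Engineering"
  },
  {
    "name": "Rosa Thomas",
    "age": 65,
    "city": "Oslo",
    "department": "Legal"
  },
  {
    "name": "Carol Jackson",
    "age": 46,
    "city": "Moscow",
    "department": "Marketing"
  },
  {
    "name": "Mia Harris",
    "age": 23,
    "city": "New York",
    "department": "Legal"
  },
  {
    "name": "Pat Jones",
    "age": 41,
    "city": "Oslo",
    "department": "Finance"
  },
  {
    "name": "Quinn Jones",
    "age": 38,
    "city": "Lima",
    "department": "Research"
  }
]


Search criteria: {'department': 'Legal', 'age': 65}

Checking 8 records:
  Pat Davis: {department: Legal, age: 65} <-- MATCH
  Eve Brown: {department: Research, age: 36}
  Tina Harris: {department: Engineering, age: 56}
  Rosa Thomas: {department: Legal, age: 65} <-- MATCH
  Carol Jackson: {department: Marketing, age: 46}
  Mia Harris: {department: Legal, age: 23}
  Pat Jones: {department: Finance, age: 41}
  Quinn Jones: {department: Research, age: 38}

Matches: ["Pat Davis", "Rosa Thomas"]

["Pat Davis", "Rosa Thomas"]


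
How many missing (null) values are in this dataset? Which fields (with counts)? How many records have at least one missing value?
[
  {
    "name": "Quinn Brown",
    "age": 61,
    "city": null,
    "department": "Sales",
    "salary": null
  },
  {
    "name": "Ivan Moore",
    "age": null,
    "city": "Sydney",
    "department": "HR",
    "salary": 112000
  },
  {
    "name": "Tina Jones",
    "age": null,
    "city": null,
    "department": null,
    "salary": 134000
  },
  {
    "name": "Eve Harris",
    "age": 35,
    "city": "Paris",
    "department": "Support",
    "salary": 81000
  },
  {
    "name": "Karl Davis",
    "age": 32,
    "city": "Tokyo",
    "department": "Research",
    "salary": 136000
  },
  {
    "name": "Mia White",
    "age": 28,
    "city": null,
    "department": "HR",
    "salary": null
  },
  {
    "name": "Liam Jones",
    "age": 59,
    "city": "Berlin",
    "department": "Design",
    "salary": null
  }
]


Checking for missing (null) values in 7 records:

  Quinn Brown: city, salary
  Ivan Moore: age
  Tina Jones: age, city, department
  Eve Harris: complete
  Karl Davis: complete
  Mia White: city, salary
  Liam Jones: salary

Per field:
  name: 0 missing
  age: 2 missing
  city: 3 missing
  department: 1 missing
  salary: 3 missing

Total missing values: 9
Records with any missing: 5

9 missing values (age: 2, city: 3, department: 1, salary: 3); 5 incomplete records


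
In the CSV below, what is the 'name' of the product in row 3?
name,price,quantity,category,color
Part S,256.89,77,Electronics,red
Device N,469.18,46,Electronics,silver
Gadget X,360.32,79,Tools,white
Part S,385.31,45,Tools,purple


Query: Row 3 ('Gadget X'), column 'name'
Value: Gadget X

Gadget X


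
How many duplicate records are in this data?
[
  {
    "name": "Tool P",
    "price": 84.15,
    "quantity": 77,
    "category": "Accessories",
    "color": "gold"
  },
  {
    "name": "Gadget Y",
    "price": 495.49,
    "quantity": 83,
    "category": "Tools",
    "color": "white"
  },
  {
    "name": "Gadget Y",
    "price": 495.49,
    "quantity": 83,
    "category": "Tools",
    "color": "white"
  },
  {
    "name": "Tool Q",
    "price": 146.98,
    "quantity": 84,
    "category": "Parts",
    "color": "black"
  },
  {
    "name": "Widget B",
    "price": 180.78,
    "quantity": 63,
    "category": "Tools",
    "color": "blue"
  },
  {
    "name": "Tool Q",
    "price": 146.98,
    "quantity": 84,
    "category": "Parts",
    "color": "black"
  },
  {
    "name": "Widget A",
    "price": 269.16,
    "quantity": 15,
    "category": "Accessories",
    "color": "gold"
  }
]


Checking 7 records for duplicates:

  Row 1: Tool P ($84.15, qty 77)
  Row 2: Gadget Y ($495.49, qty 83)
  Row 3: Gadget Y ($495.49, qty 83) <-- DUPLICATE
  Row 4: Tool Q ($146.98, qty 84)
  Row 5: Widget B ($180.78, qty 63)
  Row 6: Tool Q ($146.98, qty 84) <-- DUPLICATE
  Row 7: Widget A ($269.16, qty 15)

Duplicates found: 2
Unique records: 5

2 duplicates, 5 unique


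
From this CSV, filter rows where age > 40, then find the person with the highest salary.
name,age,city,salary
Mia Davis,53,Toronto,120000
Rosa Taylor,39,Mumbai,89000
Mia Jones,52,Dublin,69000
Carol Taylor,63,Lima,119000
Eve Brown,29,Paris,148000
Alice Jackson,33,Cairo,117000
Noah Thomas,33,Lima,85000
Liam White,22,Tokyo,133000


Filter: age > 40
Sort by: salary (descending)

Filtered records (3):
  Mia Davis, age 53, salary $120000
  Carol Taylor, age 63, salary $119000
  Mia Jones, age 52, salary $69000

Highest salary: Mia Davis ($120000)

Mia Davis


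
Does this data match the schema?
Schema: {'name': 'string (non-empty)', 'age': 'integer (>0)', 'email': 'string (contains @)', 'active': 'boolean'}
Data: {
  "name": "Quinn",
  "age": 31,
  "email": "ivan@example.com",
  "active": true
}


Validating each field against schema:
  name: OK (non-empty string)
  age: OK (positive integer)
  email: OK (string with @)
  active: OK (boolean)

Result: VALID

VALID


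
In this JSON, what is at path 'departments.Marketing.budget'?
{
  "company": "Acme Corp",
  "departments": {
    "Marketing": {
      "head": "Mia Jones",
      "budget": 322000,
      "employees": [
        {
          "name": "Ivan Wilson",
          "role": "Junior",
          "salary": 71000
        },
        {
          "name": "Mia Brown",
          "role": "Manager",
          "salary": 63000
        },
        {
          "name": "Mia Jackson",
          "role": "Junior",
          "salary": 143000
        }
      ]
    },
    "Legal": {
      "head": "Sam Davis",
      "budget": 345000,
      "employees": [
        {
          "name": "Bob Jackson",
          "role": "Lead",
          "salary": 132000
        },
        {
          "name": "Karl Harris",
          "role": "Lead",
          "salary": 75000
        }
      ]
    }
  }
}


Path: departments.Marketing.budget

Navigate:
  -> departments
  -> Marketing
  -> budget = 322000

322000


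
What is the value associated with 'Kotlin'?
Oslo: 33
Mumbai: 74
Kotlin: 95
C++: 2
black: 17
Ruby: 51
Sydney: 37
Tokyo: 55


Looking up key 'Kotlin'
Value: 95

95


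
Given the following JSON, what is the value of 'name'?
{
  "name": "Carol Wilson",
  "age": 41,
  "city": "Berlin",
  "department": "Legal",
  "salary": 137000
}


Looking up field 'name'
Value: Carol Wilson

Carol Wilson


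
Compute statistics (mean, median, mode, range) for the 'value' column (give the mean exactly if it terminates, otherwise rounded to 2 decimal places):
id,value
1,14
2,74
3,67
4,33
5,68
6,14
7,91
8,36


Data: [14, 74, 67, 33, 68, 14, 91, 36]
Count: 8
Sum: 397
Mean: 397/8 = 49.625
Sorted: [14, 14, 33, 36, 67, 68, 74, 91]
Median: 51.5
Mode: 14 (2 times)
Range: 91 - 14 = 77
Min: 14, Max: 91

mean=49.625, median=51.5, mode=14, range=77


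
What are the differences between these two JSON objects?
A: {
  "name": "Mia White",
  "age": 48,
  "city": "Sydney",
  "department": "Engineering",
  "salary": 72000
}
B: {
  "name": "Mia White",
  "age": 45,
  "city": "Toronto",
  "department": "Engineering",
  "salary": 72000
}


Comparing each field (in key order):
  name: same
  age: DIFFERENT
  city: DIFFERENT
  department: same
  salary: same
Differences:
  age: 48 -> 45
  city: Sydney -> Toronto

2 field(s) changed

2 changes: age, city


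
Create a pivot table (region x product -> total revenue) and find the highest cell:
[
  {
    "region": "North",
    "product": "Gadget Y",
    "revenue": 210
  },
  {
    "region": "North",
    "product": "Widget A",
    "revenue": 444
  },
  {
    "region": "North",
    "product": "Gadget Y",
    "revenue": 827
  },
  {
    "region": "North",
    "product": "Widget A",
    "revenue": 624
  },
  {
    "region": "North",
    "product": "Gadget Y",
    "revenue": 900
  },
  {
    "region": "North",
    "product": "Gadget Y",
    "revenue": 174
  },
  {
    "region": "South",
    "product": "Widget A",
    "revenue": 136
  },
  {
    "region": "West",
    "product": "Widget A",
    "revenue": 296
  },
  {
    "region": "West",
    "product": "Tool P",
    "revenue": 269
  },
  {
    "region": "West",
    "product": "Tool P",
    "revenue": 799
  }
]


Pivot: region (rows) x product (columns) -> total revenue

     Gadget Y      Tool P        Widget A    
North         2111             0          1068  
South            0             0           136  
West             0          1068           296  

Highest: North / Gadget Y = $2111

North / Gadget Y = $2111


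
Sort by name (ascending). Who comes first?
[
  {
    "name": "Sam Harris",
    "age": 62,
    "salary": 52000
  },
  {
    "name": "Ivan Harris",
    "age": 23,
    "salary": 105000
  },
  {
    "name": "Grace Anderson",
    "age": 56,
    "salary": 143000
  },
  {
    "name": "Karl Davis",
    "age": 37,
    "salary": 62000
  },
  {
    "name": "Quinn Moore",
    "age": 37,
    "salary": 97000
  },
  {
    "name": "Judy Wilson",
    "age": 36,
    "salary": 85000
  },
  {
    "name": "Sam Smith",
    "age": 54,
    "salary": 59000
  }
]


Sort by: name (ascending)

Sorted order:
  1. Grace Anderson (name = Grace Anderson)
  2. Ivan Harris (name = Ivan Harris)
  3. Judy Wilson (name = Judy Wilson)
  4. Karl Davis (name = Karl Davis)
  5. Quinn Moore (name = Quinn Moore)
  6. Sam Harris (name = Sam Harris)
  7. Sam Smith (name = Sam Smith)

First: Grace Anderson

Grace Anderson


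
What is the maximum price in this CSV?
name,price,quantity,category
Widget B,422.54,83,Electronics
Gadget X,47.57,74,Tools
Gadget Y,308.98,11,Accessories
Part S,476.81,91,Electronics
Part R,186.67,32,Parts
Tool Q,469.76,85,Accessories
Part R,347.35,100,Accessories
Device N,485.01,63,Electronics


Computing maximum price:
Values: [422.54, 47.57, 308.98, 476.81, 186.67, 469.76, 347.35, 485.01]
Max = 485.01

485.01


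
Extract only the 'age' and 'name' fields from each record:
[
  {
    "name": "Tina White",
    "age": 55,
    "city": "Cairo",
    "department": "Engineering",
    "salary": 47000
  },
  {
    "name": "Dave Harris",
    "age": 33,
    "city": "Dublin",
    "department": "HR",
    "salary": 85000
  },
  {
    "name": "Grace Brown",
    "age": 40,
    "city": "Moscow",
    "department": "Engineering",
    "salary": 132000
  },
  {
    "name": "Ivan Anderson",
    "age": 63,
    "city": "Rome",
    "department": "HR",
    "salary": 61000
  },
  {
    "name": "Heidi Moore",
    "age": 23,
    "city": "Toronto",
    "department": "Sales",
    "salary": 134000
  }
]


Original: 5 records with fields: name, age, city, department, salary
Keep: ['age', 'name']
Drop: ['city', 'department', 'salary']
Result: 5 records, 2 fields each

[
  {
    "age": 55,
    "name": "Tina White"
  },
  {
    "age": 33,
    "name": "Dave Harris"
  },
  {
    "age": 40,
    "name": "Grace Brown"
  },
  {
    "age": 63,
    "name": "Ivan Anderson"
  },
  {
    "age": 23,
    "name": "Heidi Moore"
  }
]


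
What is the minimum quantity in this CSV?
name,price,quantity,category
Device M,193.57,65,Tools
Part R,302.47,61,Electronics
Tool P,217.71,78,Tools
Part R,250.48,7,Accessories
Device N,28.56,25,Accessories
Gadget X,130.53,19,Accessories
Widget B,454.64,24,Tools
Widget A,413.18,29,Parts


Computing minimum quantity:
Values: [65, 61, 78, 7, 25, 19, 24, 29]
Min = 7

7


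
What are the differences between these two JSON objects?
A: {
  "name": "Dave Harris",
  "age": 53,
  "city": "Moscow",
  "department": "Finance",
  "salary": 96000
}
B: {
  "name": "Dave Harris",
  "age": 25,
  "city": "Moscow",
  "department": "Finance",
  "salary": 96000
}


Comparing each field (in key order):
  name: same
  age: DIFFERENT
  city: same
  department: same
  salary: same
Differences:
  age: 53 -> 25

1 field(s) changed

1 change: age


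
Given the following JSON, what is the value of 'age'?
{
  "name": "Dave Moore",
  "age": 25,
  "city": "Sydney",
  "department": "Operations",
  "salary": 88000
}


Looking up field 'age'
Value: 25

25


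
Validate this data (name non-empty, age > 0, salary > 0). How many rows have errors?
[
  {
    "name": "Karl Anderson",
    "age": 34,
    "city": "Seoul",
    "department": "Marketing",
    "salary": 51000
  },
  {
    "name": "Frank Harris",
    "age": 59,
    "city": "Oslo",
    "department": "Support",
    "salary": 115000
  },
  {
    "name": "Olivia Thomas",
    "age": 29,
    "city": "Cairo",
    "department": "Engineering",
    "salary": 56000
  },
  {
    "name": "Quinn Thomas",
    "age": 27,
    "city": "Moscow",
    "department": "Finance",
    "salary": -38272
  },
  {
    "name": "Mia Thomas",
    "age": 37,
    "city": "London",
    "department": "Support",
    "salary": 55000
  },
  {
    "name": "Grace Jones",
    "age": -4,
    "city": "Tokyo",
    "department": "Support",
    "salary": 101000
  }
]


Validating 6 records:
Rules: name non-empty, age > 0, salary > 0

  Row 1 (Karl Anderson): OK
  Row 2 (Frank Harris): OK
  Row 3 (Olivia Thomas): OK
  Row 4 (Quinn Thomas): negative salary: -38272
  Row 5 (Mia Thomas): OK
  Row 6 (Grace Jones): negative age: -4

Total errors: 2

2 errors


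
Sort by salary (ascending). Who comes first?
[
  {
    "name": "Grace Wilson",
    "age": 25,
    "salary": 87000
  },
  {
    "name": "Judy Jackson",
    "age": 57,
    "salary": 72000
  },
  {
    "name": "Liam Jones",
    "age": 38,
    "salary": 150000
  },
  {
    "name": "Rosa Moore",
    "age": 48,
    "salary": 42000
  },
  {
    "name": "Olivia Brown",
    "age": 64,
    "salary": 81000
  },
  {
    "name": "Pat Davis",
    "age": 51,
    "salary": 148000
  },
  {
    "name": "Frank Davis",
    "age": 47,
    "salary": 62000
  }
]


Sort by: salary (ascending)

Sorted order:
  1. Rosa Moore (salary = 42000)
  2. Frank Davis (salary = 62000)
  3. Judy Jackson (salary = 72000)
  4. Olivia Brown (salary = 81000)
  5. Grace Wilson (salary = 87000)
  6. Pat Davis (salary = 148000)
  7. Liam Jones (salary = 150000)

First: Rosa Moore

Rosa Moore


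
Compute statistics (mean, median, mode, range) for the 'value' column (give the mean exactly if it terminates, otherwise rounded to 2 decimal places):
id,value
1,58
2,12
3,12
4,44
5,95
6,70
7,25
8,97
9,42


Data: [58, 12, 12, 44, 95, 70, 25, 97, 42]
Count: 9
Sum: 455
Mean: 455/9 ≈ 50.56 (rounded to 2 decimal places)
Sorted: [12, 12, 25, 42, 44, 58, 70, 95, 97]
Median: 44.0
Mode: 12 (2 times)
Range: 97 - 12 = 85
Min: 12, Max: 97

mean≈50.56, median=44.0, mode=12, range=85
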